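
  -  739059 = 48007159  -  48746218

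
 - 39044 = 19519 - 58563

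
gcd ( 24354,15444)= 594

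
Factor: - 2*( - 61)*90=10980 = 2^2 * 3^2*5^1*61^1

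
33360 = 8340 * 4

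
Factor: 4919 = 4919^1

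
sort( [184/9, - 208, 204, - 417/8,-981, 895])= [-981,- 208, - 417/8,184/9, 204, 895]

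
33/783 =11/261 =0.04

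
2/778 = 1/389= 0.00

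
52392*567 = 29706264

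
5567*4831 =26894177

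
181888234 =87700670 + 94187564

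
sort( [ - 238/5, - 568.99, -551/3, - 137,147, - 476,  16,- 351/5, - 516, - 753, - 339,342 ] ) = [ - 753, - 568.99 , - 516, - 476, - 339,-551/3, - 137, - 351/5, - 238/5, 16,147, 342 ]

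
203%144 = 59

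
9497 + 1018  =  10515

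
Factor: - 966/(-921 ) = 322/307 = 2^1*7^1*23^1*307^( - 1)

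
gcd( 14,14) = 14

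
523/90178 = 523/90178  =  0.01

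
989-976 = 13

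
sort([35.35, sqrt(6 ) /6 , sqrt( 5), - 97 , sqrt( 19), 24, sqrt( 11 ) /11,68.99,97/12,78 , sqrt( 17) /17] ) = [ - 97,sqrt( 17)/17,sqrt(11) /11, sqrt( 6) /6, sqrt( 5),sqrt(19 ),97/12, 24,35.35,68.99 , 78]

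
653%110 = 103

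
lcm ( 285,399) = 1995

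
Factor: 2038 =2^1*1019^1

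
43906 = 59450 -15544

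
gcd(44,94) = 2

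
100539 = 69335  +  31204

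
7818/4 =3909/2=1954.50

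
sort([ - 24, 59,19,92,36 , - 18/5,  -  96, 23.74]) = [-96,  -  24,-18/5,19,23.74,36, 59 , 92 ] 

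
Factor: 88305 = 3^1 *5^1*7^1*29^2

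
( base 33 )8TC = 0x25D1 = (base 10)9681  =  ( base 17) 1G88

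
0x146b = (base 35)49C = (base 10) 5227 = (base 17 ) 1118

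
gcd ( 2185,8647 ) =1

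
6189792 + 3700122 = 9889914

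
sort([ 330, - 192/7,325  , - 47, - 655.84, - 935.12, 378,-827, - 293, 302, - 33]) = [ - 935.12, - 827, - 655.84, - 293, - 47, - 33, - 192/7, 302,325,330, 378] 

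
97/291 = 1/3 = 0.33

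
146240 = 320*457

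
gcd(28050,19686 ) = 102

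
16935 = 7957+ 8978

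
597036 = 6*99506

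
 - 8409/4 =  - 8409/4 = -  2102.25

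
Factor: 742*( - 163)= -120946 = -2^1*7^1*53^1*163^1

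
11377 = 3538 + 7839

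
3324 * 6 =19944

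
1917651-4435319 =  - 2517668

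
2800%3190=2800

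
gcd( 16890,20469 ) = 3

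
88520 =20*4426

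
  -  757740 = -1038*730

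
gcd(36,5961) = 3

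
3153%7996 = 3153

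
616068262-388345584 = 227722678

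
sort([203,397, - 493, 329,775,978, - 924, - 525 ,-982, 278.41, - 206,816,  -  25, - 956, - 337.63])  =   [-982, - 956,-924, - 525, - 493, - 337.63, -206, - 25,203 , 278.41,329,397,775,816,978]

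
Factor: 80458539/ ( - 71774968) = - 2^( - 3)*3^1*7^3*37^( - 1)*78191^1 *242483^( - 1)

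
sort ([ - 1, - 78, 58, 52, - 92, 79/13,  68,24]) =[ - 92, - 78, - 1, 79/13,24, 52, 58,68 ] 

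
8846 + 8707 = 17553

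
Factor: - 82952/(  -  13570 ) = 41476/6785=2^2*5^(-1 )*23^(  -  1)*59^(-1)*10369^1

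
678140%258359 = 161422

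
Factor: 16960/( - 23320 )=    - 8/11 = - 2^3*11^( - 1 ) 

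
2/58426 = 1/29213 = 0.00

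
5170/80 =64+5/8 =64.62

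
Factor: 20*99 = 2^2*3^2 *5^1*11^1 = 1980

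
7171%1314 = 601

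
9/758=9/758  =  0.01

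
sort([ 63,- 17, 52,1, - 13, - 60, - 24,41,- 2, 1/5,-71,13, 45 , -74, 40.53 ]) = [  -  74, - 71,-60,- 24,  -  17, - 13,  -  2 , 1/5,1,  13, 40.53, 41, 45 , 52, 63 ]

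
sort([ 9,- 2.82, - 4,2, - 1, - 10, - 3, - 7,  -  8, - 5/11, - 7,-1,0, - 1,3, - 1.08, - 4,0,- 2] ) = [ - 10,-8  , - 7, - 7,-4, - 4, - 3 , - 2.82,  -  2,- 1.08,- 1,-1, - 1, - 5/11,0,0,2, 3,9 ]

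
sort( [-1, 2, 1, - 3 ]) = [-3, - 1,1, 2]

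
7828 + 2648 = 10476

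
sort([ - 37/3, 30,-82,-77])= [-82, - 77,  -  37/3, 30]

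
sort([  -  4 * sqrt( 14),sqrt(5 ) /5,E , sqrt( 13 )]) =[ - 4*sqrt(14),sqrt( 5)/5, E,sqrt( 13)]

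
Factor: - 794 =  - 2^1*397^1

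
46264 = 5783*8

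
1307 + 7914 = 9221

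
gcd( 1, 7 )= 1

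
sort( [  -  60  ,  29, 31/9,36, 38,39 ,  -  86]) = [ -86, - 60, 31/9,  29,36, 38, 39 ]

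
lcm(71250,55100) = 4132500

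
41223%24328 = 16895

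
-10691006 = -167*64018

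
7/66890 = 7/66890 = 0.00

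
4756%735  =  346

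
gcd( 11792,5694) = 2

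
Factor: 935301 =3^1*31^1*89^1*113^1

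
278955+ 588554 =867509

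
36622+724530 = 761152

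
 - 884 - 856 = - 1740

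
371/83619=371/83619 = 0.00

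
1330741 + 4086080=5416821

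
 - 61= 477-538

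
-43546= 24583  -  68129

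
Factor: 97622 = 2^1*7^1*19^1*367^1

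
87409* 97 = 8478673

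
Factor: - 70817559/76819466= - 2^(-1)*3^1*743^1*  31771^1 * 38409733^ ( - 1) 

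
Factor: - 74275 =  - 5^2*2971^1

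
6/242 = 3/121 = 0.02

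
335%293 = 42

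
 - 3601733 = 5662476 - 9264209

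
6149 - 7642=-1493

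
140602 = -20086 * ( - 7 ) 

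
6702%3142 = 418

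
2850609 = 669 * 4261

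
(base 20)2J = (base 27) 25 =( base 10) 59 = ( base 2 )111011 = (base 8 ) 73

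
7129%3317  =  495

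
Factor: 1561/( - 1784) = -7/8 = - 2^( - 3)*7^1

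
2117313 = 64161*33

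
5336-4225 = 1111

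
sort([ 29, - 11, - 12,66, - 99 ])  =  [-99, - 12 ,-11, 29,66]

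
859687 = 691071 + 168616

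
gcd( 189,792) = 9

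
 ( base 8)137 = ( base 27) 3E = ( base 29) 38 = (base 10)95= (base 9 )115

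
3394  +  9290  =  12684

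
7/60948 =7/60948=0.00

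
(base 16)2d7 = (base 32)MN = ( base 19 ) 205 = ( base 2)1011010111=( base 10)727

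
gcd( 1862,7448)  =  1862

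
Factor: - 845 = - 5^1*13^2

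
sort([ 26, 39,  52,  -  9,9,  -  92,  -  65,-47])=[ -92 , - 65, - 47, - 9 , 9,26,  39,52 ] 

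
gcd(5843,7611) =1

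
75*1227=92025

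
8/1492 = 2/373 = 0.01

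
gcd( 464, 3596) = 116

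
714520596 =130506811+584013785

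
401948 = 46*8738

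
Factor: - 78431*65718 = -5154328458=-2^1*3^3*107^1 * 733^1*1217^1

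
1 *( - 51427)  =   - 51427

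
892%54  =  28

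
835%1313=835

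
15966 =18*887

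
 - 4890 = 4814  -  9704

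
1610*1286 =2070460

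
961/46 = 961/46 = 20.89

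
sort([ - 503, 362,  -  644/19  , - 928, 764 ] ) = [ - 928, - 503 ,  -  644/19, 362,764]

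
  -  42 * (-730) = 30660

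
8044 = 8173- 129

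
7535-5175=2360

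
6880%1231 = 725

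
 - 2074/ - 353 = 2074/353 =5.88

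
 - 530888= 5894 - 536782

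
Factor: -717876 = -2^2 *3^3* 17^2*23^1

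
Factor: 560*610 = 2^5* 5^2*7^1*61^1 = 341600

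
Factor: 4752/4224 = 2^( - 3)*3^2 = 9/8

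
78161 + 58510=136671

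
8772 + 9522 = 18294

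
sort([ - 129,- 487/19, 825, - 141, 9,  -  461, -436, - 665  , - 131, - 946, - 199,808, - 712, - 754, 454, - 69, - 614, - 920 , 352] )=[ - 946, - 920, - 754, - 712, - 665, - 614, - 461, - 436, - 199, - 141, - 131, - 129, - 69, - 487/19,  9,352, 454,808, 825]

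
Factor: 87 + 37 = 2^2*31^1=124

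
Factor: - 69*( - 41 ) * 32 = 2^5 * 3^1 * 23^1 * 41^1 = 90528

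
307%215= 92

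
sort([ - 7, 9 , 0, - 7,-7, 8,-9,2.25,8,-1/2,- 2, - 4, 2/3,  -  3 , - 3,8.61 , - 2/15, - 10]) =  [ - 10,  -  9, - 7, - 7,-7, - 4,-3,- 3, - 2 , - 1/2 ,-2/15,0,  2/3,  2.25, 8, 8, 8.61, 9]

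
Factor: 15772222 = 2^1*7886111^1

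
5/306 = 5/306 = 0.02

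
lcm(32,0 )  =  0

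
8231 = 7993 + 238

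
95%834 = 95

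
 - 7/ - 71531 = 7/71531=0.00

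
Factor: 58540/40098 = 2^1*3^(- 1) *5^1*41^(-1)*163^ ( - 1 ) * 2927^1 = 29270/20049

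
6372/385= 6372/385 = 16.55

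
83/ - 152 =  - 1+69/152= - 0.55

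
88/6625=88/6625=0.01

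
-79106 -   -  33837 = - 45269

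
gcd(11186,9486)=34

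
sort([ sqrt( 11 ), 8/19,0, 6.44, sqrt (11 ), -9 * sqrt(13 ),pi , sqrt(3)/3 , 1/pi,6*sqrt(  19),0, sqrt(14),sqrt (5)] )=[-9*sqrt(13 ), 0,0,1/pi , 8/19,  sqrt(3) /3,sqrt(5),pi , sqrt( 11 ), sqrt (11) , sqrt (14 ), 6.44,6*sqrt( 19 )]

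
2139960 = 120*17833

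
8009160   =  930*8612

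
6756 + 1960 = 8716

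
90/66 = 1+4/11 = 1.36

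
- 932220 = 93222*( - 10) 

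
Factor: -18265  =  -5^1*13^1*281^1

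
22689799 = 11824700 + 10865099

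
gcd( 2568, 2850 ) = 6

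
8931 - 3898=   5033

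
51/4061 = 51/4061=0.01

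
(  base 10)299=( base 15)14E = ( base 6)1215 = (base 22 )DD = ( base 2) 100101011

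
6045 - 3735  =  2310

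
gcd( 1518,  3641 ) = 11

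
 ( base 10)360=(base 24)F0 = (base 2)101101000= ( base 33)au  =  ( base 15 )190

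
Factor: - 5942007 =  - 3^2 * 41^1*16103^1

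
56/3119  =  56/3119=0.02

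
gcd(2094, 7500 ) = 6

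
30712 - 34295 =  - 3583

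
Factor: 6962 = 2^1*59^2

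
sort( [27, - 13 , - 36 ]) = [ - 36, - 13, 27]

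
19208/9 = 19208/9 = 2134.22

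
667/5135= 667/5135  =  0.13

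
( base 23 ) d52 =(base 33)6DV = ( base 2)1101101010010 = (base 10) 6994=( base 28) 8pm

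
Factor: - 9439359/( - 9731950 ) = 2^(-1 ) * 3^1*5^( - 2)*101^1*151^ ( - 1 )*1289^( - 1 )*31153^1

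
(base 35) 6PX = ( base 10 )8258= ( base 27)b8n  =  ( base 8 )20102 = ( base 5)231013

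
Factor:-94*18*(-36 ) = 60912 = 2^4*3^4 * 47^1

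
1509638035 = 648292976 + 861345059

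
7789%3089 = 1611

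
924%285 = 69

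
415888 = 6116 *68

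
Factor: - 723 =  -3^1* 241^1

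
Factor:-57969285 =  - 3^1*5^1*11^2*19^1*41^2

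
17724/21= 844  =  844.00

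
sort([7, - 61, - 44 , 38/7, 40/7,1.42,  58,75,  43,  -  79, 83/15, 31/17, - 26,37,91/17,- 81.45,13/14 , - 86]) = [ - 86,-81.45 , - 79, - 61,-44 , - 26 , 13/14,1.42 , 31/17,91/17,38/7 , 83/15 , 40/7 , 7, 37, 43, 58,75]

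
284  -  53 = 231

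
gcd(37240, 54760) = 40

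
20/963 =20/963 = 0.02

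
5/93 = 5/93= 0.05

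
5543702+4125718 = 9669420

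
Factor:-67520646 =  - 2^1*3^2 *337^1*11131^1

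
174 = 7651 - 7477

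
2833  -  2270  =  563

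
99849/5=99849/5 = 19969.80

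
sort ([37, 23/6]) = [23/6 , 37 ] 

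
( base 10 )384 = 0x180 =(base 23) gg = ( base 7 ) 1056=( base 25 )f9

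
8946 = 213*42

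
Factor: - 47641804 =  - 2^2 *7^1*1701493^1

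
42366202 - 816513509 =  - 774147307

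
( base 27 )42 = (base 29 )3N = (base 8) 156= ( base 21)55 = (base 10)110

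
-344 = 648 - 992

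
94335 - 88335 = 6000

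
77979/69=25993/23 = 1130.13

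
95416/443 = 215 + 171/443 = 215.39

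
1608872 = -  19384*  (-83)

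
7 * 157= 1099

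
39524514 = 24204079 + 15320435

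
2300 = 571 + 1729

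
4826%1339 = 809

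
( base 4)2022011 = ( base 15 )2942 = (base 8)21205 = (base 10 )8837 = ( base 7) 34523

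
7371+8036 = 15407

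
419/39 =10+29/39 = 10.74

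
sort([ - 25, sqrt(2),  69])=[ - 25,sqrt (2),  69 ]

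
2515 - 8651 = - 6136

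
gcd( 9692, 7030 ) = 2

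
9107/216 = 9107/216 = 42.16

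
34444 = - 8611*(-4) 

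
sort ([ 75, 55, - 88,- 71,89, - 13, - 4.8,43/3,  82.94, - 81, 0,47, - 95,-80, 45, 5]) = [ - 95, - 88, - 81, - 80, - 71, - 13, - 4.8, 0,5,43/3, 45,  47,55 , 75,  82.94,89]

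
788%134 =118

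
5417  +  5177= 10594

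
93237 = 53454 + 39783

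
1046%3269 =1046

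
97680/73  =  97680/73 = 1338.08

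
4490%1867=756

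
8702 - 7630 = 1072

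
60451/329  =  183 + 244/329= 183.74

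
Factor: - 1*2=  - 2 = - 2^1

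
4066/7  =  580+ 6/7 = 580.86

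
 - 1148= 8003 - 9151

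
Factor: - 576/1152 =-2^ (-1 )  =  - 1/2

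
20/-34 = -10/17 =- 0.59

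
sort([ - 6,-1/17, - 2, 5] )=[ - 6, - 2,  -  1/17,5]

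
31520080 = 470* 67064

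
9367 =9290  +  77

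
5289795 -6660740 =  - 1370945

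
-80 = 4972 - 5052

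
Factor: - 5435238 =-2^1*3^1*29^1 * 31237^1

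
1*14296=14296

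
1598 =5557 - 3959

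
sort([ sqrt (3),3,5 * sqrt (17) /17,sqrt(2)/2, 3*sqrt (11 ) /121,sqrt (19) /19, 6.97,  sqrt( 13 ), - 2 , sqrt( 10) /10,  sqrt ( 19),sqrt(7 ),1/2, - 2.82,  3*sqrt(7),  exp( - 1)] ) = [ - 2.82,  -  2,  3 * sqrt( 11)/121 , sqrt( 19 ) /19, sqrt ( 10)/10,exp(- 1 ), 1/2,sqrt(2 ) /2,  5*sqrt ( 17 )/17, sqrt ( 3),sqrt(7),3,sqrt(13 ),sqrt(19 ),  6.97,3*sqrt( 7 )]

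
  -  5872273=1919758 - 7792031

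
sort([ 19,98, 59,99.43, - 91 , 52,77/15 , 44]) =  [ - 91,77/15, 19,44 , 52 , 59,98, 99.43] 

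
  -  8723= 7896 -16619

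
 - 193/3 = - 65 + 2/3=- 64.33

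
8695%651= 232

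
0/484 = 0 = 0.00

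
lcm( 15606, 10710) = 546210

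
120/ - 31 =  - 4  +  4/31 = -3.87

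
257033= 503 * 511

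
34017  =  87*391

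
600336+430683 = 1031019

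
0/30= 0 = 0.00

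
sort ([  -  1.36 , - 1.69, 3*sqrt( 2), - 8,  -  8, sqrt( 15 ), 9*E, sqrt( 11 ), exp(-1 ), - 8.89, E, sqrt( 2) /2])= [ - 8.89, -8, -8,  -  1.69,-1.36, exp( - 1), sqrt (2 )/2, E,  sqrt(11), sqrt( 15), 3*sqrt( 2),  9*E] 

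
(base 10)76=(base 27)2M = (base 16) 4C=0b1001100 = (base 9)84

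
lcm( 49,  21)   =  147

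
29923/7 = 4274 + 5/7 = 4274.71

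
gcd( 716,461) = 1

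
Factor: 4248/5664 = 2^( - 2)*3^1= 3/4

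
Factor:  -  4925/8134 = -2^( - 1)*5^2*7^( - 2 )*83^( - 1)*197^1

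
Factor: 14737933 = 7^1*2105419^1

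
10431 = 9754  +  677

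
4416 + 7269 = 11685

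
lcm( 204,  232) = 11832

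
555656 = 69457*8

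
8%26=8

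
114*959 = 109326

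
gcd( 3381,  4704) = 147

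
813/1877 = 813/1877 = 0.43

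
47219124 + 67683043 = 114902167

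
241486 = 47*5138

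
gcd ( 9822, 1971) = 3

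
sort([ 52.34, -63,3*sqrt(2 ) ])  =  [ - 63, 3*sqrt(2 ),52.34] 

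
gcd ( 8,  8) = 8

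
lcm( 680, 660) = 22440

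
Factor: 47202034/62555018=23601017/31277509 = 11^1*2145547^1*31277509^( - 1)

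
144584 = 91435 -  - 53149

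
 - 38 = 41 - 79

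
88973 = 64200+24773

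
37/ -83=-1 + 46/83=-  0.45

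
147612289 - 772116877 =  - 624504588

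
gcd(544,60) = 4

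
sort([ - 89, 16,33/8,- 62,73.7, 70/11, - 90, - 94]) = [ - 94, - 90, - 89, - 62, 33/8,70/11, 16,73.7]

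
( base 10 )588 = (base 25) nd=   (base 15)293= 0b1001001100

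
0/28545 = 0 = 0.00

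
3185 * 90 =286650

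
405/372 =135/124  =  1.09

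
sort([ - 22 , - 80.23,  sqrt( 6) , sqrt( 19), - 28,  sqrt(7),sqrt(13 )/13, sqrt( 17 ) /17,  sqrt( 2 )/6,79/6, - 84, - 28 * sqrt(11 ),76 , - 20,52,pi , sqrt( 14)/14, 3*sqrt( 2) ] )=[ - 28*sqrt(11), - 84, - 80.23 , - 28, - 22,-20, sqrt(  2) /6,sqrt (17 )/17,sqrt(14)/14, sqrt( 13) /13,  sqrt( 6 ),  sqrt( 7),pi , 3*sqrt( 2), sqrt(19),79/6,52, 76 ]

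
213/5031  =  71/1677 =0.04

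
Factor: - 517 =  - 11^1*47^1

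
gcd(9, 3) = 3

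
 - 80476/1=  - 80476 = - 80476.00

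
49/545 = 49/545=0.09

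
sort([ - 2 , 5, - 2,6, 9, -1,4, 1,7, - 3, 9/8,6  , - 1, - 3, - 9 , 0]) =[ - 9, - 3 , - 3,  -  2,-2, - 1,-1 , 0, 1,9/8, 4, 5,  6,  6, 7,9]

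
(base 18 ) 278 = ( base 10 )782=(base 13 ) 482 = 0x30E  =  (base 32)oe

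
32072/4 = 8018 = 8018.00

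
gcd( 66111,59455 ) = 1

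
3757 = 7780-4023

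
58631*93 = 5452683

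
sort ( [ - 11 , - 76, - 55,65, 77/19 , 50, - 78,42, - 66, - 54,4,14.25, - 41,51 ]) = [ - 78, - 76, - 66, - 55, - 54,  -  41, - 11,  4,77/19,14.25,42,50,  51, 65] 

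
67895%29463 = 8969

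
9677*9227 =89289679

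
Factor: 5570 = 2^1*5^1*557^1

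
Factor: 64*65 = 2^6*5^1*13^1 = 4160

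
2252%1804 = 448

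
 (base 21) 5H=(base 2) 1111010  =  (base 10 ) 122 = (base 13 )95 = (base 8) 172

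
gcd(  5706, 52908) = 6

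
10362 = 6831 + 3531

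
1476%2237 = 1476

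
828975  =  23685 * 35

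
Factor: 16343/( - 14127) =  - 3^(-1)* 17^(- 1 )*59^1 = - 59/51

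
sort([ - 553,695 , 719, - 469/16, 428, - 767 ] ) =[ - 767,- 553, - 469/16, 428, 695, 719]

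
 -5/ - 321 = 5/321 = 0.02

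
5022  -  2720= 2302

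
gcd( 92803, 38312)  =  1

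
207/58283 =207/58283  =  0.00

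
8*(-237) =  - 1896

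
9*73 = 657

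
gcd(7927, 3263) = 1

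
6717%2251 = 2215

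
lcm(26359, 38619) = 1660617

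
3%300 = 3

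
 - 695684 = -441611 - 254073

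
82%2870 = 82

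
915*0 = 0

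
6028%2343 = 1342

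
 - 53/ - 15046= 53/15046=0.00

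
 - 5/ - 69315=1/13863=0.00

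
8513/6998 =8513/6998 = 1.22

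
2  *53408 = 106816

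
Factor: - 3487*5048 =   -  17602376 = -2^3*11^1*317^1 * 631^1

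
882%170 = 32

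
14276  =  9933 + 4343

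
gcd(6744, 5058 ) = 1686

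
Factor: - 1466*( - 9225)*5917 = 2^1*3^2*5^2*41^1*61^1 *97^1*733^1 = 80020620450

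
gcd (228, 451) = 1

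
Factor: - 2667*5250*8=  - 112014000 = -2^4*3^2 * 5^3*7^2*127^1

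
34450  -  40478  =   - 6028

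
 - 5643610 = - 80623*70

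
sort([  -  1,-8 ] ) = [ - 8 , - 1 ]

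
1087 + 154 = 1241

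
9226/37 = 249 + 13/37 = 249.35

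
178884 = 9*19876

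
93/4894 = 93/4894 = 0.02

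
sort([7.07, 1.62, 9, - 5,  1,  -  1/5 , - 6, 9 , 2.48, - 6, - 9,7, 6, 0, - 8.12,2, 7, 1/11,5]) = [ - 9,- 8.12,-6,  -  6,-5,  -  1/5, 0,1/11, 1, 1.62, 2, 2.48,5,6,7, 7, 7.07, 9, 9] 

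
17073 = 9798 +7275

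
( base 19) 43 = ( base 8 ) 117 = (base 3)2221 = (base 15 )54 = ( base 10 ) 79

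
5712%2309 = 1094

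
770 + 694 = 1464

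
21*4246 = 89166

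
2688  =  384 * 7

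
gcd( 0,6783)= 6783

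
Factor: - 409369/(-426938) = 2^( - 1)*17^ (-1) * 29^(-1)  *  433^( - 1)*409369^1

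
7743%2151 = 1290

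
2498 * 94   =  234812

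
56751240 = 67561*840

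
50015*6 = 300090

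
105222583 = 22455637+82766946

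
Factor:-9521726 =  - 2^1*179^1*26597^1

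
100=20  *5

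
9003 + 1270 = 10273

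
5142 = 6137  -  995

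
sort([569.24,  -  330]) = [- 330, 569.24 ]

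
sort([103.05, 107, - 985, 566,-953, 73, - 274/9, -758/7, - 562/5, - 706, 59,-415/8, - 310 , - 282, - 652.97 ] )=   [ - 985,- 953, - 706, -652.97,- 310, - 282, - 562/5, - 758/7,  -  415/8, - 274/9, 59, 73, 103.05,107,566]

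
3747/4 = 936 + 3/4 =936.75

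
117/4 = 117/4 = 29.25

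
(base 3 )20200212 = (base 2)1001100010011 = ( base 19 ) da0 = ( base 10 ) 4883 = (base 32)4oj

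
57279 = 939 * 61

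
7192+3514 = 10706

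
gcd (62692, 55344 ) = 4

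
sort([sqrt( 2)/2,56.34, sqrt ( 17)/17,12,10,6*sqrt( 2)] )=[sqrt ( 17)/17,sqrt(2 )/2, 6*sqrt( 2),10,12,56.34 ] 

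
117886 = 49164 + 68722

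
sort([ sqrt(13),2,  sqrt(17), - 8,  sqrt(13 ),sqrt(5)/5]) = [ - 8, sqrt( 5) /5,2, sqrt( 13), sqrt(13),sqrt( 17 )]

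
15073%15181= 15073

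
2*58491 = 116982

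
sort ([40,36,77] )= [ 36, 40,77]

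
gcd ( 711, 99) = 9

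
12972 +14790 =27762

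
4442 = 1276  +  3166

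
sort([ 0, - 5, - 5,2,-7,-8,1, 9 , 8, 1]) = [-8, - 7,  -  5 , - 5,  0,1, 1, 2,8, 9]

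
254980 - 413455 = -158475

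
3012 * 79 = 237948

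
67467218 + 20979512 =88446730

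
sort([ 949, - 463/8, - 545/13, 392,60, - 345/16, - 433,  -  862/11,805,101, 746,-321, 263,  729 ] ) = [  -  433 ,-321, - 862/11, - 463/8, - 545/13, - 345/16 , 60, 101, 263,392, 729,746 , 805,949]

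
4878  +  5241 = 10119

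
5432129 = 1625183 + 3806946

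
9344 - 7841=1503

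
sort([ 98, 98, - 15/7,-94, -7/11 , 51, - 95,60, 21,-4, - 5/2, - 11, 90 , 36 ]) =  [ - 95, - 94, - 11, - 4, - 5/2, - 15/7,-7/11,21,36,51, 60,  90,98,  98]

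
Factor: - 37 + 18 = -19^1 = - 19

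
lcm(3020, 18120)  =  18120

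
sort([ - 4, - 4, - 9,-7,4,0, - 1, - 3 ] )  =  [ - 9, - 7, - 4, - 4, - 3, - 1, 0, 4 ] 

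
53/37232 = 53/37232 = 0.00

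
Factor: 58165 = 5^1*11633^1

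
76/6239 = 76/6239 = 0.01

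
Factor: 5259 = 3^1*1753^1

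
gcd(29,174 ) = 29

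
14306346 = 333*42962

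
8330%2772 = 14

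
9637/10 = 963 + 7/10=963.70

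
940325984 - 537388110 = 402937874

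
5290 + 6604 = 11894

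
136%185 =136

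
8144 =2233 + 5911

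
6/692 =3/346 =0.01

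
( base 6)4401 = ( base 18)321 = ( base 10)1009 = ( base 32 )VH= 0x3f1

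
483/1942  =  483/1942 = 0.25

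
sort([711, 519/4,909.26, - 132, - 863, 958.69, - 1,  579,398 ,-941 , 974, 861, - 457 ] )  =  [ - 941, - 863,  -  457, - 132, - 1, 519/4,398, 579,  711,861, 909.26, 958.69, 974]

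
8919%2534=1317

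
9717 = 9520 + 197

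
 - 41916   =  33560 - 75476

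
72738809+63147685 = 135886494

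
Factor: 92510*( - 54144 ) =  - 2^8*3^2*5^1*11^1*29^2*47^1= - 5008861440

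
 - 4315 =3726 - 8041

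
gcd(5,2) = 1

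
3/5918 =3/5918 = 0.00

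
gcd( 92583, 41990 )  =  1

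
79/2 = 79/2 = 39.50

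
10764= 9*1196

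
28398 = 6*4733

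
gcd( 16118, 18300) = 2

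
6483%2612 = 1259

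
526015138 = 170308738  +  355706400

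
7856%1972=1940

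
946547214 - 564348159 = 382199055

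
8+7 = 15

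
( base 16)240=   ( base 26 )M4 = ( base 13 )354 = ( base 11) 484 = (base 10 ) 576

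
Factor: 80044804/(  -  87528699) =  -  2^2*3^(  -  2)*7^1*17^(-1)*29^( - 1 )*109^1*19727^( - 1)*26227^1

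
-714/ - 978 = 119/163 = 0.73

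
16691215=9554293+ 7136922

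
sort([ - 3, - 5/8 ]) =[ - 3, - 5/8]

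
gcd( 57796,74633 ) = 1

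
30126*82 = 2470332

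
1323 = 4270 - 2947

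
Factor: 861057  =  3^3*31891^1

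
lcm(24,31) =744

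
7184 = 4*1796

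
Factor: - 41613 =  - 3^1*11^1 * 13^1 * 97^1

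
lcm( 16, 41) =656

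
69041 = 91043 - 22002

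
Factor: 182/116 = 91/58 = 2^( - 1 )*7^1*13^1*29^(-1) 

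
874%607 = 267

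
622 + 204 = 826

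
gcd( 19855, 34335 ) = 5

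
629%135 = 89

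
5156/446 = 2578/223  =  11.56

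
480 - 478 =2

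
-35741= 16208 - 51949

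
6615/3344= 1 + 3271/3344 = 1.98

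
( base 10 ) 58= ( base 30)1s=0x3A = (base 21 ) 2g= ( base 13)46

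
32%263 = 32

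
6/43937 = 6/43937=0.00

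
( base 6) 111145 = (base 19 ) 16h5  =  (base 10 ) 9353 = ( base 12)54B5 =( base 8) 22211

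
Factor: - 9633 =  - 3^1*13^2*19^1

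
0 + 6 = 6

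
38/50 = 19/25= 0.76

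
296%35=16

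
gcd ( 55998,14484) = 102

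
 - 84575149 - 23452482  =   - 108027631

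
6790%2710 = 1370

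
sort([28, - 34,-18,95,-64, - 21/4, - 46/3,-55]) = [-64, - 55,-34, - 18,-46/3 , - 21/4,28 , 95]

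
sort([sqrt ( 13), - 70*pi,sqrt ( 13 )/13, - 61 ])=[ - 70*pi,- 61,sqrt( 13 ) /13,sqrt(13) ] 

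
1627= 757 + 870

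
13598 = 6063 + 7535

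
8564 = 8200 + 364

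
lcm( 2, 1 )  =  2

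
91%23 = 22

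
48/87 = 16/29 = 0.55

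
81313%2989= 610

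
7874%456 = 122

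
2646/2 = 1323 = 1323.00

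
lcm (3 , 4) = 12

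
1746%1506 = 240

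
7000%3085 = 830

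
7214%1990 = 1244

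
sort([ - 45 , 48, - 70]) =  [ - 70, - 45,  48]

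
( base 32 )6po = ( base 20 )H88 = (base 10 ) 6968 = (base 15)20E8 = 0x1b38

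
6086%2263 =1560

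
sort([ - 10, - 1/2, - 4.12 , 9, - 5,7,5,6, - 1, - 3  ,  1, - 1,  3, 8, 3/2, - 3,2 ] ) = [ - 10,-5,  -  4.12,  -  3, - 3,-1, - 1, -1/2 , 1,3/2,2, 3, 5,  6,7, 8, 9]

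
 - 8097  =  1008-9105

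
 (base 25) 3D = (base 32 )2o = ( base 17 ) 53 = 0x58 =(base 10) 88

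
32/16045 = 32/16045 = 0.00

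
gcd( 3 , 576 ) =3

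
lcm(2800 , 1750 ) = 14000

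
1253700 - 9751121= - 8497421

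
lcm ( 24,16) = 48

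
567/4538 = 567/4538 = 0.12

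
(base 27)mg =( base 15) 2aa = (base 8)1142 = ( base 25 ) oa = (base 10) 610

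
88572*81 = 7174332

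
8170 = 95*86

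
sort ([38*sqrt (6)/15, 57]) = [38*sqrt(6) /15, 57 ] 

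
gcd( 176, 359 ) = 1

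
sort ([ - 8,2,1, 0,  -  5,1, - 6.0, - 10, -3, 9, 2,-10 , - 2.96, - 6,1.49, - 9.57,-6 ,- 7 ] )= [-10, - 10, - 9.57, - 8, - 7,-6.0, -6 , - 6,-5 , - 3, - 2.96,0, 1, 1 , 1.49,2 , 2, 9 ]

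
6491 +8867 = 15358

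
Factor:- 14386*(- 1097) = 15781442 = 2^1*1097^1*7193^1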